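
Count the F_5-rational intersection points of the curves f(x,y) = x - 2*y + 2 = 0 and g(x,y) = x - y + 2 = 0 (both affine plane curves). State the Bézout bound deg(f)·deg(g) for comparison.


Common zeros: {(3, 0)}; count = 1; Bézout bound = 1.

deg(f) = 1, deg(g) = 1, so Bézout bound = 1.
Scan x ∈ F_5. For each x, list the y ∈ F_5 with f(x, y) ≡ 0 and those with g(x, y) ≡ 0 (mod 5); the common zeros in that column are the intersection.
  x = 0: f ≡ 0 at y ∈ {1}; g ≡ 0 at y ∈ {2}; common: ∅.
  x = 1: f ≡ 0 at y ∈ {4}; g ≡ 0 at y ∈ {3}; common: ∅.
  x = 2: f ≡ 0 at y ∈ {2}; g ≡ 0 at y ∈ {4}; common: ∅.
  x = 3: f ≡ 0 at y ∈ {0}; g ≡ 0 at y ∈ {0}; common: {0}.
  x = 4: f ≡ 0 at y ∈ {3}; g ≡ 0 at y ∈ {1}; common: ∅.
Collecting: common zeros = {(3, 0)}, so the count is 1.
Comparison with the Bézout bound: 1 ≤ 1 = deg(f)·deg(g), as expected for curves with no common component (the bound is attained).


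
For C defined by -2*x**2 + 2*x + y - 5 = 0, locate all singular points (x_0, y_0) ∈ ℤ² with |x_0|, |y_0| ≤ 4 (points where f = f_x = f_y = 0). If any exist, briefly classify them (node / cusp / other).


No singular points in the scanned grid; C is smooth there.

Compute partial derivatives:
  f_x = 2 - 4*x.
  f_y = 1.
f_y = 1 is a nonzero constant, so f_y never vanishes: no point (x, y) can satisfy f = f_x = f_y = 0. In particular no (x, y) ∈ {−4, ..., 4}² is singular; the curve is smooth.


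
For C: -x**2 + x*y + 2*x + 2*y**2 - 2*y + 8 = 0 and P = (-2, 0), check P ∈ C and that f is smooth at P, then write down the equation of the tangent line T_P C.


Tangent line at P: 6*x - 4*y + 12 = 0.

Step 1: f(-2, 0) = 0, so P lies on C.
Step 2: partial derivatives
  f_x(x, y) = -2*x + y + 2, f_y(x, y) = x + 4*y - 2.
  f_x(P) = 6, f_y(P) = -4 (gradient nonzero, so P is smooth).
Step 3: tangent line at P: 6·(x − -2) + -4·(y − 0) = 0.
Expanding: 6*x - 4*y + 12 = 0.


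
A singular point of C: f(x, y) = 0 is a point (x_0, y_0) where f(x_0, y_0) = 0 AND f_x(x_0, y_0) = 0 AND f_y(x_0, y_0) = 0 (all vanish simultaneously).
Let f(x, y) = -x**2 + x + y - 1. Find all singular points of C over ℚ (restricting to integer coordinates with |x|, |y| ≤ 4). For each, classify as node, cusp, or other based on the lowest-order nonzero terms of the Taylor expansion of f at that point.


No singular points in the scanned grid; C is smooth there.

Compute partial derivatives:
  f_x = 1 - 2*x.
  f_y = 1.
f_y = 1 is a nonzero constant, so f_y never vanishes: no point (x, y) can satisfy f = f_x = f_y = 0. In particular no (x, y) ∈ {−4, ..., 4}² is singular; the curve is smooth.


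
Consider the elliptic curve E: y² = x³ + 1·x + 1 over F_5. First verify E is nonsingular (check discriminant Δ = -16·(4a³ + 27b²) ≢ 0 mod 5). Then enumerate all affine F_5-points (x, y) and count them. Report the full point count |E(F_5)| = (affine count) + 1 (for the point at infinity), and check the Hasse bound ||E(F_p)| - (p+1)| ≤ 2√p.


Affine points = {(0, 1), (0, 4), (2, 1), (2, 4), (3, 1), (3, 4), (4, 2), (4, 3)}; affine count = 8; |E(F_5)| = 9.

Discriminant check: Δ ∝ 4a³ + 27b² = 4·1³ + 27·1² = 4·1 + 27·1 ≡ 1 (mod 5). Nonzero ⇒ E is nonsingular.
For each x ∈ F_5, compute rhs = x³ + 1·x + 1 mod 5, then count y ∈ F_5 with y² ≡ rhs.
  x = 0: rhs = 1, matching y values: 1, 4 (2 points).
  x = 1: rhs = 3, matching y values: none (0 points).
  x = 2: rhs = 1, matching y values: 1, 4 (2 points).
  x = 3: rhs = 1, matching y values: 1, 4 (2 points).
  x = 4: rhs = 4, matching y values: 2, 3 (2 points).
Total affine count: 8.
Full point count |E(F_5)| = 8 + 1 = 9.
Hasse bound: |9 − (5+1)| = |3| = 3 ≤ 2√5 ≈ 4.4721 ✓.


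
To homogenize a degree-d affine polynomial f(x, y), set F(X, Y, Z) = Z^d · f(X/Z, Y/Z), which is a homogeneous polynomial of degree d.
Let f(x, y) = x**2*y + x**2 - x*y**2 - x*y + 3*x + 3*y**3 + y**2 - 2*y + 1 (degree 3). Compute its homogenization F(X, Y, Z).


F(X, Y, Z) = X**2*Y + X**2*Z - X*Y**2 - X*Y*Z + 3*X*Z**2 + 3*Y**3 + Y**2*Z - 2*Y*Z**2 + Z**3

deg(f) = 3.
Substitute x = X/Z, y = Y/Z into f, then multiply by Z^3.
  monomial 1·x^2·y^1 ↦ 1·X^2·Y^1·Z^0.
  monomial 1·x^2·y^0 ↦ 1·X^2·Y^0·Z^1.
  monomial -1·x^1·y^2 ↦ -1·X^1·Y^2·Z^0.
  monomial -1·x^1·y^1 ↦ -1·X^1·Y^1·Z^1.
  monomial 3·x^1·y^0 ↦ 3·X^1·Y^0·Z^2.
  monomial 3·x^0·y^3 ↦ 3·X^0·Y^3·Z^0.
  monomial 1·x^0·y^2 ↦ 1·X^0·Y^2·Z^1.
  monomial -2·x^0·y^1 ↦ -2·X^0·Y^1·Z^2.
  monomial 1·x^0·y^0 ↦ 1·X^0·Y^0·Z^3.
Collecting: F(X, Y, Z) = X**2*Y + X**2*Z - X*Y**2 - X*Y*Z + 3*X*Z**2 + 3*Y**3 + Y**2*Z - 2*Y*Z**2 + Z**3.


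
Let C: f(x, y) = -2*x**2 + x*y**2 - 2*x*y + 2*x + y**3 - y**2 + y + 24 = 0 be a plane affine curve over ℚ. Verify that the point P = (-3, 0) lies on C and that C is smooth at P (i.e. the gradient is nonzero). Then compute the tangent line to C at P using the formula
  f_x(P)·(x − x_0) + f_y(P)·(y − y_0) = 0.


Tangent line at P: 14*x + 7*y + 42 = 0.

Step 1: f(-3, 0) = 0, so P lies on C.
Step 2: partial derivatives
  f_x(x, y) = -4*x + y**2 - 2*y + 2, f_y(x, y) = 2*x*y - 2*x + 3*y**2 - 2*y + 1.
  f_x(P) = 14, f_y(P) = 7 (gradient nonzero, so P is smooth).
Step 3: tangent line at P: 14·(x − -3) + 7·(y − 0) = 0.
Expanding: 14*x + 7*y + 42 = 0.


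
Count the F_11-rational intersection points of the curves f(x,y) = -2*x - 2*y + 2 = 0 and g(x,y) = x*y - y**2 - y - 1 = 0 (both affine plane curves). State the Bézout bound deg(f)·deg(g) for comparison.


Common zeros: {(5, 7), (8, 4)}; count = 2; Bézout bound = 2.

deg(f) = 1, deg(g) = 2, so Bézout bound = 2.
Scan x ∈ F_11. For each x, list the y ∈ F_11 with f(x, y) ≡ 0 and those with g(x, y) ≡ 0 (mod 11); the common zeros in that column are the intersection.
  x = 0: f ≡ 0 at y ∈ {1}; g ≡ 0 at y ∈ ∅; common: ∅.
  x = 1: f ≡ 0 at y ∈ {0}; g ≡ 0 at y ∈ ∅; common: ∅.
  x = 2: f ≡ 0 at y ∈ {10}; g ≡ 0 at y ∈ ∅; common: ∅.
  x = 3: f ≡ 0 at y ∈ {9}; g ≡ 0 at y ∈ {1}; common: ∅.
  x = 4: f ≡ 0 at y ∈ {8}; g ≡ 0 at y ∈ {5, 9}; common: ∅.
  x = 5: f ≡ 0 at y ∈ {7}; g ≡ 0 at y ∈ {7, 8}; common: {7}.
  x = 6: f ≡ 0 at y ∈ {6}; g ≡ 0 at y ∈ ∅; common: ∅.
  x = 7: f ≡ 0 at y ∈ {5}; g ≡ 0 at y ∈ ∅; common: ∅.
  x = 8: f ≡ 0 at y ∈ {4}; g ≡ 0 at y ∈ {3, 4}; common: {4}.
  x = 9: f ≡ 0 at y ∈ {3}; g ≡ 0 at y ∈ {2, 6}; common: ∅.
  x = 10: f ≡ 0 at y ∈ {2}; g ≡ 0 at y ∈ {10}; common: ∅.
Collecting: common zeros = {(5, 7), (8, 4)}, so the count is 2.
Comparison with the Bézout bound: 2 ≤ 2 = deg(f)·deg(g), as expected for curves with no common component (the bound is attained).


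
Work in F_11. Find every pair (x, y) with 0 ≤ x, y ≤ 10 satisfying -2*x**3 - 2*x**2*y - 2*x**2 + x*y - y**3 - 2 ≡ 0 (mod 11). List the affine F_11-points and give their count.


Affine F_11-points: {(0, 4), (2, 1), (3, 4), (6, 0), (8, 6), (9, 2), (9, 7)}; count = 7.

For each of the 121 pairs (x, y) ∈ F_11², evaluate f(x, y) mod 11. Record the zeros.
  x = 0: [0↦9, 1↦8, 2↦1, 3↦4, 4↦0, 5↦5, 6↦2, 7↦7, 8↦3, 9↦6, 10↦10]  zeros at y ∈ {4}
  x = 1: [0↦5, 1↦3, 2↦6, 3↦8, 4↦3, 5↦7, 6↦3, 7↦7, 8↦2, 9↦4, 10↦7]  zeros at y ∈ ∅
  x = 2: [0↦7, 1↦0, 2↦9, 3↦6, 4↦7, 5↦6, 6↦8, 7↦7, 8↦8, 9↦5, 10↦3]  zeros at y ∈ {1}
  x = 3: [0↦3, 1↦9, 2↦9, 3↦8, 4↦0, 5↦1, 6↦5, 7↦6, 8↦9, 9↦8, 10↦8]  zeros at y ∈ {4}
  x = 4: [0↦3, 1↦7, 2↦5, 3↦2, 4↦3, 5↦2, 6↦4, 7↦3, 8↦4, 9↦1, 10↦10]  zeros at y ∈ ∅
  x = 5: [0↦6, 1↦4, 2↦7, 3↦9, 4↦4, 5↦8, 6↦4, 7↦8, 8↦3, 9↦5, 10↦8]  zeros at y ∈ ∅
  x = 6: [0↦0, 1↦10, 2↦3, 3↦6, 4↦2, 5↦7, 6↦4, 7↦9, 8↦5, 9↦8, 10↦1]  zeros at y ∈ {0}
  x = 7: [0↦6, 1↦2, 2↦3, 3↦3, 4↦7, 5↦9, 6↦3, 7↦5, 8↦9, 9↦9, 10↦10]  zeros at y ∈ ∅
  x = 8: [0↦1, 1↦1, 2↦6, 3↦10, 4↦7, 5↦2, 6↦0, 7↦6, 8↦3, 9↦7, 10↦1]  zeros at y ∈ {6}
  x = 9: [0↦6, 1↦6, 2↦0, 3↦4, 4↦1, 5↦7, 6↦5, 7↦0, 8↦8, 9↦1, 10↦6]  zeros at y ∈ {2, 7}
  x = 10: [0↦9, 1↦5, 2↦6, 3↦6, 4↦10, 5↦1, 6↦6, 7↦8, 8↦1, 9↦1, 10↦2]  zeros at y ∈ ∅
Collecting zeros: affine points = {(0, 4), (2, 1), (3, 4), (6, 0), (8, 6), (9, 2), (9, 7)}.
Total count |C(F_11)_aff| = 7.


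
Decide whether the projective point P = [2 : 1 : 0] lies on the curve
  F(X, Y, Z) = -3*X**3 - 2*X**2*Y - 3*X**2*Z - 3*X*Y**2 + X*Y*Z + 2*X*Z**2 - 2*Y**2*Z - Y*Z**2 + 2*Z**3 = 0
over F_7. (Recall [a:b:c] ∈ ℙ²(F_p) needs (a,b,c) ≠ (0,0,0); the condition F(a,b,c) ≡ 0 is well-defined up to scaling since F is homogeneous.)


F(2,1,0) ≡ 4 (mod 7); P is NOT on the curve.

Evaluate F(2, 1, 0) term-by-term (mod 7).
  -3*X**3 ↦ -3·8·1·1 = -24
  -2*X**2*Y ↦ -2·4·1·1 = -8
  -3*X**2*Z ↦ -3·4·1·0 = 0
  -3*X*Y**2 ↦ -3·2·1·1 = -6
  X*Y*Z ↦ 1·2·1·0 = 0
  2*X*Z**2 ↦ 2·2·1·0 = 0
  -2*Y**2*Z ↦ -2·1·1·0 = 0
  -Y*Z**2 ↦ -1·1·1·0 = 0
  2*Z**3 ↦ 2·1·1·0 = 0
Sum: F(2, 1, 0) = (-24) + (-8) + (0) + (-6) + (0) + (0) + (0) + (0) + (0) = -38.
Reducing mod 7: -38 ≡ 4 (mod 7).
Since F(a, b, c) ≡ 4 ≠ 0 (mod 7), P does NOT lie on the curve.


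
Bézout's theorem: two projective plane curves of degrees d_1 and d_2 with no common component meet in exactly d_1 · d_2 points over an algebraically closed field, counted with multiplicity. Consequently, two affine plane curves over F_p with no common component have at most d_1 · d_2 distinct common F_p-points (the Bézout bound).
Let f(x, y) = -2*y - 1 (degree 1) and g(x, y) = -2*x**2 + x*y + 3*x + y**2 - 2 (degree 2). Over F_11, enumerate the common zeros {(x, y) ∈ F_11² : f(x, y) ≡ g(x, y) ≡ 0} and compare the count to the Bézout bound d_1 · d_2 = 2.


Common zeros: ∅; count = 0; Bézout bound = 2.

deg(f) = 1, deg(g) = 2, so Bézout bound = 2.
Scan x ∈ F_11. For each x, list the y ∈ F_11 with f(x, y) ≡ 0 and those with g(x, y) ≡ 0 (mod 11); the common zeros in that column are the intersection.
  x = 0: f ≡ 0 at y ∈ {5}; g ≡ 0 at y ∈ ∅; common: ∅.
  x = 1: f ≡ 0 at y ∈ {5}; g ≡ 0 at y ∈ {3, 7}; common: ∅.
  x = 2: f ≡ 0 at y ∈ {5}; g ≡ 0 at y ∈ {3, 6}; common: ∅.
  x = 3: f ≡ 0 at y ∈ {5}; g ≡ 0 at y ∈ {0, 8}; common: ∅.
  x = 4: f ≡ 0 at y ∈ {5}; g ≡ 0 at y ∈ {0, 7}; common: ∅.
  x = 5: f ≡ 0 at y ∈ {5}; g ≡ 0 at y ∈ ∅; common: ∅.
  x = 6: f ≡ 0 at y ∈ {5}; g ≡ 0 at y ∈ ∅; common: ∅.
  x = 7: f ≡ 0 at y ∈ {5}; g ≡ 0 at y ∈ ∅; common: ∅.
  x = 8: f ≡ 0 at y ∈ {5}; g ≡ 0 at y ∈ {6, 8}; common: ∅.
  x = 9: f ≡ 0 at y ∈ {5}; g ≡ 0 at y ∈ ∅; common: ∅.
  x = 10: f ≡ 0 at y ∈ {5}; g ≡ 0 at y ∈ ∅; common: ∅.
Collecting: common zeros = ∅, so the count is 0.
Comparison with the Bézout bound: 0 ≤ 2 = deg(f)·deg(g), as expected for curves with no common component (the affine F_11-count falls short of the bound because intersections may lie at infinity, over extension fields, or carry multiplicity).


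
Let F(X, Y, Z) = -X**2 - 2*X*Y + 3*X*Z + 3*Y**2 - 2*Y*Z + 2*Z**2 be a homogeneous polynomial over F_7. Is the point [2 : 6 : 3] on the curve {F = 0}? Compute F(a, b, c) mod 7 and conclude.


F(2,6,3) ≡ 3 (mod 7); P is NOT on the curve.

Evaluate F(2, 6, 3) term-by-term (mod 7).
  -X**2 ↦ -1·4·1·1 = -4
  -2*X*Y ↦ -2·2·6·1 = -24
  3*X*Z ↦ 3·2·1·3 = 18
  3*Y**2 ↦ 3·1·36·1 = 108
  -2*Y*Z ↦ -2·1·6·3 = -36
  2*Z**2 ↦ 2·1·1·9 = 18
Sum: F(2, 6, 3) = (-4) + (-24) + (18) + (108) + (-36) + (18) = 80.
Reducing mod 7: 80 ≡ 3 (mod 7).
Since F(a, b, c) ≡ 3 ≠ 0 (mod 7), P does NOT lie on the curve.


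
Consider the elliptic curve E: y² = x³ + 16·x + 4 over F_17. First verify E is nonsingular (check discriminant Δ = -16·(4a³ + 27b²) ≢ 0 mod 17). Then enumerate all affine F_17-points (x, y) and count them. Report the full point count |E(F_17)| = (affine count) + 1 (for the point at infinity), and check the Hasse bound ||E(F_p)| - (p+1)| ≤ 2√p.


Affine points = {(0, 2), (0, 15), (1, 2), (1, 15), (4, 8), (4, 9), (7, 0), (8, 7), (8, 10), (10, 5), (10, 12), (11, 7), (11, 10), (15, 7), (15, 10), (16, 2), (16, 15)}; affine count = 17; |E(F_17)| = 18.

Discriminant check: Δ ∝ 4a³ + 27b² = 4·16³ + 27·4² = 4·4096 + 27·16 ≡ 3 (mod 17). Nonzero ⇒ E is nonsingular.
For each x ∈ F_17, compute rhs = x³ + 16·x + 4 mod 17, then count y ∈ F_17 with y² ≡ rhs.
  x = 0: rhs = 4, matching y values: 2, 15 (2 points).
  x = 1: rhs = 4, matching y values: 2, 15 (2 points).
  x = 2: rhs = 10, matching y values: none (0 points).
  x = 3: rhs = 11, matching y values: none (0 points).
  x = 4: rhs = 13, matching y values: 8, 9 (2 points).
  x = 5: rhs = 5, matching y values: none (0 points).
  x = 6: rhs = 10, matching y values: none (0 points).
  x = 7: rhs = 0, matching y values: 0 (1 points).
  x = 8: rhs = 15, matching y values: 7, 10 (2 points).
  x = 9: rhs = 10, matching y values: none (0 points).
  x = 10: rhs = 8, matching y values: 5, 12 (2 points).
  x = 11: rhs = 15, matching y values: 7, 10 (2 points).
  x = 12: rhs = 3, matching y values: none (0 points).
  x = 13: rhs = 12, matching y values: none (0 points).
  x = 14: rhs = 14, matching y values: none (0 points).
  x = 15: rhs = 15, matching y values: 7, 10 (2 points).
  x = 16: rhs = 4, matching y values: 2, 15 (2 points).
Total affine count: 17.
Full point count |E(F_17)| = 17 + 1 = 18.
Hasse bound: |18 − (17+1)| = |0| = 0 ≤ 2√17 ≈ 8.2462 ✓.


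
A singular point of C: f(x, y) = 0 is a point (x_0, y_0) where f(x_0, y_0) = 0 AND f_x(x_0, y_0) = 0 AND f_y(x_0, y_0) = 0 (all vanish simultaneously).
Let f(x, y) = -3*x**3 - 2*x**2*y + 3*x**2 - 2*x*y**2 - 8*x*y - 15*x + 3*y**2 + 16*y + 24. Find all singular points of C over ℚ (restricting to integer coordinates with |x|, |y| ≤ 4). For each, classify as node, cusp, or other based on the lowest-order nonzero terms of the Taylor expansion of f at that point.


Singular points: {(1, -3)}; classification: cusp.

Compute partial derivatives:
  f_x = -9*x**2 - 4*x*y + 6*x - 2*y**2 - 8*y - 15.
  f_y = -2*x**2 - 4*x*y - 8*x + 6*y + 16.
Scan x_0 ∈ {−4, ..., 4}. For each x_0, f_y(x_0, y) is a polynomial in y; find its integer roots y ∈ {−4, ..., 4}, then test f_x and f at those candidates.
  x = -4: f_y(-4, y) = 22*y + 16; no integer root y with |y| ≤ 4.
  x = -3: f_y(-3, y) = 18*y + 22; no integer root y with |y| ≤ 4.
  x = -2: f_y(-2, y) = 14*y + 24; no integer root y with |y| ≤ 4.
  x = -1: f_y(-1, y) = 10*y + 22; no integer root y with |y| ≤ 4.
  x = 0: f_y(0, y) = 6*y + 16; no integer root y with |y| ≤ 4.
  x = 1: f_y(1, y) = 2*y + 6; vanishes at y ∈ {-3}. (1, -3): f_x = 0, f = 0 — SINGULAR.
  x = 2: f_y(2, y) = -2*y - 8; vanishes at y ∈ {-4}. (2, -4): f_x = -7 ≠ 0.
  x = 3: f_y(3, y) = -6*y - 26; no integer root y with |y| ≤ 4.
  x = 4: f_y(4, y) = -10*y - 48; no integer root y with |y| ≤ 4.
Only singular point on the grid: (1, -3).
Classify: substitute x = 1 + u, y = -3 + v and expand: f = -3*u**3 - 2*u**2*v - 2*u*v**2 + v**2.
No constant or linear terms (consistent with a singular point). Quadratic part: v**2. Cubic part: -3*u**3 - 2*u**2*v - 2*u*v**2.
The quadratic part v**2 is a perfect square, so there is a single (double) tangent line v = 0, i.e. y = -3. Restricting the cubic part to that line (v = 0) leaves -3*u**3 ≠ 0, so f is not divisible by v and the branch is v² ≈ 3*u**3 to lowest order — this is a cusp.
Classification: cusp.


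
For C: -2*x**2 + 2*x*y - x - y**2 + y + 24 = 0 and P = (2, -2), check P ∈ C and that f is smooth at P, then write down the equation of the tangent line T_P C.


Tangent line at P: -13*x + 9*y + 44 = 0.

Step 1: f(2, -2) = 0, so P lies on C.
Step 2: partial derivatives
  f_x(x, y) = -4*x + 2*y - 1, f_y(x, y) = 2*x - 2*y + 1.
  f_x(P) = -13, f_y(P) = 9 (gradient nonzero, so P is smooth).
Step 3: tangent line at P: -13·(x − 2) + 9·(y − -2) = 0.
Expanding: -13*x + 9*y + 44 = 0.


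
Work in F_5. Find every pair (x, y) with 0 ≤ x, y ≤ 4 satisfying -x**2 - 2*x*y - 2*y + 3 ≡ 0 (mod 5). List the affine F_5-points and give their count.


Affine F_5-points: {(0, 4), (1, 3), (2, 4), (3, 3)}; count = 4.

For each of the 25 pairs (x, y) ∈ F_5², evaluate f(x, y) mod 5. Record the zeros.
  x = 0: [0↦3, 1↦1, 2↦4, 3↦2, 4↦0]  zeros at y ∈ {4}
  x = 1: [0↦2, 1↦3, 2↦4, 3↦0, 4↦1]  zeros at y ∈ {3}
  x = 2: [0↦4, 1↦3, 2↦2, 3↦1, 4↦0]  zeros at y ∈ {4}
  x = 3: [0↦4, 1↦1, 2↦3, 3↦0, 4↦2]  zeros at y ∈ {3}
  x = 4: [0↦2, 1↦2, 2↦2, 3↦2, 4↦2]  zeros at y ∈ ∅
Collecting zeros: affine points = {(0, 4), (1, 3), (2, 4), (3, 3)}.
Total count |C(F_5)_aff| = 4.


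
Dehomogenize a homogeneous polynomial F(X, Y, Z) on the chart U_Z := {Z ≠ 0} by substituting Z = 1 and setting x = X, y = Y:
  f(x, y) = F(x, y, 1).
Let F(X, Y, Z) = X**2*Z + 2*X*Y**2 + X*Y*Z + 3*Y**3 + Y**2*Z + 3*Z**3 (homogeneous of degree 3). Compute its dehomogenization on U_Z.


f(x, y) = x**2 + 2*x*y**2 + x*y + 3*y**3 + y**2 + 3

On U_Z we set Z = 1. Each monomial c·X^i·Y^j·Z^k in F becomes c·x^i·y^j·1^k = c·x^i·y^j.
Substituting Z = 1: F(X, Y, 1) = x**2 + 2*x*y**2 + x*y + 3*y**3 + y**2 + 3.
Note: deg(f) ≤ deg(F) = 3; strict inequality happens when F is divisible by Z (lost terms).


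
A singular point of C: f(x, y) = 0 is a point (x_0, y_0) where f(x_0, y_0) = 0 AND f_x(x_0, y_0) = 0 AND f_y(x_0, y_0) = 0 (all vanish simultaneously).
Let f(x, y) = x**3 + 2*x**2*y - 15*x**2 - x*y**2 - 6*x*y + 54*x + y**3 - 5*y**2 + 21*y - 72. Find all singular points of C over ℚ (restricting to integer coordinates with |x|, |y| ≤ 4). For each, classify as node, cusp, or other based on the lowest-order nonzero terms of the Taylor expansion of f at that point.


Singular points: {(3, 3)}; classification: cusp.

Compute partial derivatives:
  f_x = 3*x**2 + 4*x*y - 30*x - y**2 - 6*y + 54.
  f_y = 2*x**2 - 2*x*y - 6*x + 3*y**2 - 10*y + 21.
Scan x_0 ∈ {−4, ..., 4}. For each x_0, f_y(x_0, y) is a polynomial in y; find its integer roots y ∈ {−4, ..., 4}, then test f_x and f at those candidates.
  x = -4: f_y(-4, y) = 3*y**2 - 2*y + 77; no integer root y with |y| ≤ 4.
  x = -3: f_y(-3, y) = 3*y**2 - 4*y + 57; no integer root y with |y| ≤ 4.
  x = -2: f_y(-2, y) = 3*y**2 - 6*y + 41; no integer root y with |y| ≤ 4.
  x = -1: f_y(-1, y) = 3*y**2 - 8*y + 29; no integer root y with |y| ≤ 4.
  x = 0: f_y(0, y) = 3*y**2 - 10*y + 21; no integer root y with |y| ≤ 4.
  x = 1: f_y(1, y) = 3*y**2 - 12*y + 17; no integer root y with |y| ≤ 4.
  x = 2: f_y(2, y) = 3*y**2 - 14*y + 17; no integer root y with |y| ≤ 4.
  x = 3: f_y(3, y) = 3*y**2 - 16*y + 21; vanishes at y ∈ {3}. (3, 3): f_x = 0, f = 0 — SINGULAR.
  x = 4: f_y(4, y) = 3*y**2 - 18*y + 29; no integer root y with |y| ≤ 4.
Only singular point on the grid: (3, 3).
Classify: substitute x = 3 + u, y = 3 + v and expand: f = u**3 + 2*u**2*v - u*v**2 + v**3 + v**2.
No constant or linear terms (consistent with a singular point). Quadratic part: v**2. Cubic part: u**3 + 2*u**2*v - u*v**2 + v**3.
The quadratic part v**2 is a perfect square, so there is a single (double) tangent line v = 0, i.e. y = 3. Restricting the cubic part to that line (v = 0) leaves u**3 ≠ 0, so f is not divisible by v and the branch is v² ≈ -u**3 to lowest order — this is a cusp.
Classification: cusp.


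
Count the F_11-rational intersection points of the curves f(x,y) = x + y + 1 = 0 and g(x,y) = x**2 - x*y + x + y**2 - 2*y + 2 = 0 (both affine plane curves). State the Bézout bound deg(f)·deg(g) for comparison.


Common zeros: {(4, 6), (5, 5)}; count = 2; Bézout bound = 2.

deg(f) = 1, deg(g) = 2, so Bézout bound = 2.
Scan x ∈ F_11. For each x, list the y ∈ F_11 with f(x, y) ≡ 0 and those with g(x, y) ≡ 0 (mod 11); the common zeros in that column are the intersection.
  x = 0: f ≡ 0 at y ∈ {10}; g ≡ 0 at y ∈ ∅; common: ∅.
  x = 1: f ≡ 0 at y ∈ {9}; g ≡ 0 at y ∈ {6, 8}; common: ∅.
  x = 2: f ≡ 0 at y ∈ {8}; g ≡ 0 at y ∈ ∅; common: ∅.
  x = 3: f ≡ 0 at y ∈ {7}; g ≡ 0 at y ∈ ∅; common: ∅.
  x = 4: f ≡ 0 at y ∈ {6}; g ≡ 0 at y ∈ {0, 6}; common: {6}.
  x = 5: f ≡ 0 at y ∈ {5}; g ≡ 0 at y ∈ {2, 5}; common: {5}.
  x = 6: f ≡ 0 at y ∈ {4}; g ≡ 0 at y ∈ {0, 8}; common: ∅.
  x = 7: f ≡ 0 at y ∈ {3}; g ≡ 0 at y ∈ {2, 7}; common: ∅.
  x = 8: f ≡ 0 at y ∈ {2}; g ≡ 0 at y ∈ ∅; common: ∅.
  x = 9: f ≡ 0 at y ∈ {1}; g ≡ 0 at y ∈ ∅; common: ∅.
  x = 10: f ≡ 0 at y ∈ {0}; g ≡ 0 at y ∈ {5, 7}; common: ∅.
Collecting: common zeros = {(4, 6), (5, 5)}, so the count is 2.
Comparison with the Bézout bound: 2 ≤ 2 = deg(f)·deg(g), as expected for curves with no common component (the bound is attained).


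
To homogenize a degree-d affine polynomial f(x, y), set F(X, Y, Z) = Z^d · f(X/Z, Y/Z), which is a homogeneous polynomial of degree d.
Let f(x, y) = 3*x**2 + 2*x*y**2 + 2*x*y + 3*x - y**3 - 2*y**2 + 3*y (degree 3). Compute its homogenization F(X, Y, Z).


F(X, Y, Z) = 3*X**2*Z + 2*X*Y**2 + 2*X*Y*Z + 3*X*Z**2 - Y**3 - 2*Y**2*Z + 3*Y*Z**2

deg(f) = 3.
Substitute x = X/Z, y = Y/Z into f, then multiply by Z^3.
  monomial 3·x^2·y^0 ↦ 3·X^2·Y^0·Z^1.
  monomial 2·x^1·y^2 ↦ 2·X^1·Y^2·Z^0.
  monomial 2·x^1·y^1 ↦ 2·X^1·Y^1·Z^1.
  monomial 3·x^1·y^0 ↦ 3·X^1·Y^0·Z^2.
  monomial -1·x^0·y^3 ↦ -1·X^0·Y^3·Z^0.
  monomial -2·x^0·y^2 ↦ -2·X^0·Y^2·Z^1.
  monomial 3·x^0·y^1 ↦ 3·X^0·Y^1·Z^2.
Collecting: F(X, Y, Z) = 3*X**2*Z + 2*X*Y**2 + 2*X*Y*Z + 3*X*Z**2 - Y**3 - 2*Y**2*Z + 3*Y*Z**2.


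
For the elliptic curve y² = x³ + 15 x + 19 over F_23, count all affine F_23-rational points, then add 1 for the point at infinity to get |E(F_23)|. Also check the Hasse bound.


Affine points = {(1, 9), (1, 14), (5, 9), (5, 14), (6, 7), (6, 16), (9, 3), (9, 20), (12, 8), (12, 15), (14, 11), (14, 12), (15, 10), (15, 13), (16, 10), (16, 13), (17, 9), (17, 14), (18, 7), (18, 16), (20, 4), (20, 19), (21, 2), (21, 21), (22, 7), (22, 16)}; affine count = 26; |E(F_23)| = 27.

Discriminant check: Δ ∝ 4a³ + 27b² = 4·15³ + 27·19² = 4·3375 + 27·361 ≡ 17 (mod 23). Nonzero ⇒ E is nonsingular.
For each x ∈ F_23, compute rhs = x³ + 15·x + 19 mod 23, then count y ∈ F_23 with y² ≡ rhs.
  x = 0: rhs = 19, matching y values: none (0 points).
  x = 1: rhs = 12, matching y values: 9, 14 (2 points).
  x = 2: rhs = 11, matching y values: none (0 points).
  x = 3: rhs = 22, matching y values: none (0 points).
  x = 4: rhs = 5, matching y values: none (0 points).
  x = 5: rhs = 12, matching y values: 9, 14 (2 points).
  x = 6: rhs = 3, matching y values: 7, 16 (2 points).
  x = 7: rhs = 7, matching y values: none (0 points).
  x = 8: rhs = 7, matching y values: none (0 points).
  x = 9: rhs = 9, matching y values: 3, 20 (2 points).
  x = 10: rhs = 19, matching y values: none (0 points).
  x = 11: rhs = 20, matching y values: none (0 points).
  x = 12: rhs = 18, matching y values: 8, 15 (2 points).
  x = 13: rhs = 19, matching y values: none (0 points).
  x = 14: rhs = 6, matching y values: 11, 12 (2 points).
  x = 15: rhs = 8, matching y values: 10, 13 (2 points).
  x = 16: rhs = 8, matching y values: 10, 13 (2 points).
  x = 17: rhs = 12, matching y values: 9, 14 (2 points).
  x = 18: rhs = 3, matching y values: 7, 16 (2 points).
  x = 19: rhs = 10, matching y values: none (0 points).
  x = 20: rhs = 16, matching y values: 4, 19 (2 points).
  x = 21: rhs = 4, matching y values: 2, 21 (2 points).
  x = 22: rhs = 3, matching y values: 7, 16 (2 points).
Total affine count: 26.
Full point count |E(F_23)| = 26 + 1 = 27.
Hasse bound: |27 − (23+1)| = |3| = 3 ≤ 2√23 ≈ 9.5917 ✓.


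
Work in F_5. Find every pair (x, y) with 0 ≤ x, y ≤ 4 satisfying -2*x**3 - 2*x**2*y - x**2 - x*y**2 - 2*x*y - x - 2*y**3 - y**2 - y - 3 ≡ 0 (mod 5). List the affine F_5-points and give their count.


Affine F_5-points: {(0, 2), (2, 0), (2, 3), (3, 1)}; count = 4.

For each of the 25 pairs (x, y) ∈ F_5², evaluate f(x, y) mod 5. Record the zeros.
  x = 0: [0↦2, 1↦3, 2↦0, 3↦1, 4↦4]  zeros at y ∈ {2}
  x = 1: [0↦3, 1↦4, 2↦4, 3↦1, 4↦3]  zeros at y ∈ ∅
  x = 2: [0↦0, 1↦2, 2↦1, 3↦0, 4↦2]  zeros at y ∈ {0, 3}
  x = 3: [0↦1, 1↦0, 2↦4, 3↦1, 4↦4]  zeros at y ∈ {1}
  x = 4: [0↦4, 1↦1, 2↦1, 3↦2, 4↦2]  zeros at y ∈ ∅
Collecting zeros: affine points = {(0, 2), (2, 0), (2, 3), (3, 1)}.
Total count |C(F_5)_aff| = 4.


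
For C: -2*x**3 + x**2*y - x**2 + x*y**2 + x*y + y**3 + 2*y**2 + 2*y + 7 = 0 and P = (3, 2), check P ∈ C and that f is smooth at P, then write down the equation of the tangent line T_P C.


Tangent line at P: -42*x + 46*y + 34 = 0.

Step 1: f(3, 2) = 0, so P lies on C.
Step 2: partial derivatives
  f_x(x, y) = -6*x**2 + 2*x*y - 2*x + y**2 + y, f_y(x, y) = x**2 + 2*x*y + x + 3*y**2 + 4*y + 2.
  f_x(P) = -42, f_y(P) = 46 (gradient nonzero, so P is smooth).
Step 3: tangent line at P: -42·(x − 3) + 46·(y − 2) = 0.
Expanding: -42*x + 46*y + 34 = 0.


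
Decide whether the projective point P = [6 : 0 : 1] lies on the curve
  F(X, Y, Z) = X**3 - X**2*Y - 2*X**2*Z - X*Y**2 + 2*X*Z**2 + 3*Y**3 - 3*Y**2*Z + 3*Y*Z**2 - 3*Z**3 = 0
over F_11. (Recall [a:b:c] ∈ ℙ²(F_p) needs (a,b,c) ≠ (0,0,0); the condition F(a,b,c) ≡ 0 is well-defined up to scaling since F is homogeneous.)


F(6,0,1) ≡ 10 (mod 11); P is NOT on the curve.

Evaluate F(6, 0, 1) term-by-term (mod 11).
  X**3 ↦ 1·216·1·1 = 216
  -X**2*Y ↦ -1·36·0·1 = 0
  -2*X**2*Z ↦ -2·36·1·1 = -72
  -X*Y**2 ↦ -1·6·0·1 = 0
  2*X*Z**2 ↦ 2·6·1·1 = 12
  3*Y**3 ↦ 3·1·0·1 = 0
  -3*Y**2*Z ↦ -3·1·0·1 = 0
  3*Y*Z**2 ↦ 3·1·0·1 = 0
  -3*Z**3 ↦ -3·1·1·1 = -3
Sum: F(6, 0, 1) = (216) + (0) + (-72) + (0) + (12) + (0) + (0) + (0) + (-3) = 153.
Reducing mod 11: 153 ≡ 10 (mod 11).
Since F(a, b, c) ≡ 10 ≠ 0 (mod 11), P does NOT lie on the curve.


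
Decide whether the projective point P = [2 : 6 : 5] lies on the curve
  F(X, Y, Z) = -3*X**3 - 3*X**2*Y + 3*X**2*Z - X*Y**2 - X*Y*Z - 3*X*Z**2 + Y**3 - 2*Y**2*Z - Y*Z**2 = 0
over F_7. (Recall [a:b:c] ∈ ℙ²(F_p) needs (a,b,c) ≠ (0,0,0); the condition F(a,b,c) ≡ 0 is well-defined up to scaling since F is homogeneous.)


F(2,6,5) ≡ 4 (mod 7); P is NOT on the curve.

Evaluate F(2, 6, 5) term-by-term (mod 7).
  -3*X**3 ↦ -3·8·1·1 = -24
  -3*X**2*Y ↦ -3·4·6·1 = -72
  3*X**2*Z ↦ 3·4·1·5 = 60
  -X*Y**2 ↦ -1·2·36·1 = -72
  -X*Y*Z ↦ -1·2·6·5 = -60
  -3*X*Z**2 ↦ -3·2·1·25 = -150
  Y**3 ↦ 1·1·216·1 = 216
  -2*Y**2*Z ↦ -2·1·36·5 = -360
  -Y*Z**2 ↦ -1·1·6·25 = -150
Sum: F(2, 6, 5) = (-24) + (-72) + (60) + (-72) + (-60) + (-150) + (216) + (-360) + (-150) = -612.
Reducing mod 7: -612 ≡ 4 (mod 7).
Since F(a, b, c) ≡ 4 ≠ 0 (mod 7), P does NOT lie on the curve.


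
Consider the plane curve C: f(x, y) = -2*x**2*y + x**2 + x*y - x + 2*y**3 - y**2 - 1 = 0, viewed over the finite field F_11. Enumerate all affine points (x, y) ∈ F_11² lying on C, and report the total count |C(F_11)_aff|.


Affine F_11-points: {(0, 1), (0, 2), (0, 3), (2, 8), (4, 0), (4, 2), (4, 4), (5, 7), (7, 3), (8, 0), (8, 8), (8, 9), (9, 4), (9, 6), (9, 7)}; count = 15.

For each of the 121 pairs (x, y) ∈ F_11², evaluate f(x, y) mod 11. Record the zeros.
  x = 0: [0↦10, 1↦0, 2↦0, 3↦0, 4↦1, 5↦4, 6↦10, 7↦9, 8↦2, 9↦1, 10↦7]  zeros at y ∈ {1, 2, 3}
  x = 1: [0↦10, 1↦10, 2↦9, 3↦8, 4↦8, 5↦10, 6↦4, 7↦2, 8↦5, 9↦3, 10↦8]  zeros at y ∈ ∅
  x = 2: [0↦1, 1↦7, 2↦1, 3↦6, 4↦1, 5↦9, 6↦9, 7↦2, 8↦0, 9↦4, 10↦4]  zeros at y ∈ {8}
  x = 3: [0↦5, 1↦2, 2↦9, 3↦5, 4↦2, 5↦1, 6↦3, 7↦9, 8↦9, 9↦4, 10↦6]  zeros at y ∈ ∅
  x = 4: [0↦0, 1↦6, 2↦0, 3↦5, 4↦0, 5↦8, 6↦8, 7↦1, 8↦10, 9↦3, 10↦3]  zeros at y ∈ {0, 2, 4}
  x = 5: [0↦8, 1↦8, 2↦7, 3↦6, 4↦6, 5↦8, 6↦2, 7↦0, 8↦3, 9↦1, 10↦6]  zeros at y ∈ {7}
  x = 6: [0↦7, 1↦8, 2↦8, 3↦8, 4↦9, 5↦1, 6↦7, 7↦6, 8↦10, 9↦9, 10↦4]  zeros at y ∈ ∅
  x = 7: [0↦8, 1↦6, 2↦3, 3↦0, 4↦9, 5↦9, 6↦1, 7↦8, 8↦9, 9↦5, 10↦8]  zeros at y ∈ {3}
  x = 8: [0↦0, 1↦2, 2↦3, 3↦4, 4↦6, 5↦10, 6↦6, 7↦6, 8↦0, 9↦0, 10↦7]  zeros at y ∈ {0, 8, 9}
  x = 9: [0↦5, 1↦7, 2↦8, 3↦9, 4↦0, 5↦4, 6↦0, 7↦0, 8↦5, 9↦5, 10↦1]  zeros at y ∈ {4, 6, 7}
  x = 10: [0↦1, 1↦10, 2↦7, 3↦4, 4↦2, 5↦2, 6↦5, 7↦1, 8↦2, 9↦9, 10↦1]  zeros at y ∈ ∅
Collecting zeros: affine points = {(0, 1), (0, 2), (0, 3), (2, 8), (4, 0), (4, 2), (4, 4), (5, 7), (7, 3), (8, 0), (8, 8), (8, 9), (9, 4), (9, 6), (9, 7)}.
Total count |C(F_11)_aff| = 15.


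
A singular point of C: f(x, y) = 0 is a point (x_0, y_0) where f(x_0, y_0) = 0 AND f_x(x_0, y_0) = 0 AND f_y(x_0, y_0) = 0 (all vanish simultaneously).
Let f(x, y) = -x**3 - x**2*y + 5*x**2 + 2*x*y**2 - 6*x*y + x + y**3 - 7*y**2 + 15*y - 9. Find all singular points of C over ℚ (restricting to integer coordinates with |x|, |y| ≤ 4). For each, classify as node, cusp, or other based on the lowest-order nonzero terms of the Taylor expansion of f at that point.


Singular points: {(1, 2)}; classification: cusp.

Compute partial derivatives:
  f_x = -3*x**2 - 2*x*y + 10*x + 2*y**2 - 6*y + 1.
  f_y = -x**2 + 4*x*y - 6*x + 3*y**2 - 14*y + 15.
Scan x_0 ∈ {−4, ..., 4}. For each x_0, f_y(x_0, y) is a polynomial in y; find its integer roots y ∈ {−4, ..., 4}, then test f_x and f at those candidates.
  x = -4: f_y(-4, y) = 3*y**2 - 30*y + 23; no integer root y with |y| ≤ 4.
  x = -3: f_y(-3, y) = 3*y**2 - 26*y + 24; no integer root y with |y| ≤ 4.
  x = -2: f_y(-2, y) = 3*y**2 - 22*y + 23; no integer root y with |y| ≤ 4.
  x = -1: f_y(-1, y) = 3*y**2 - 18*y + 20; no integer root y with |y| ≤ 4.
  x = 0: f_y(0, y) = 3*y**2 - 14*y + 15; vanishes at y ∈ {3}. (0, 3): f_x = 1 ≠ 0.
  x = 1: f_y(1, y) = 3*y**2 - 10*y + 8; vanishes at y ∈ {2}. (1, 2): f_x = 0, f = 0 — SINGULAR.
  x = 2: f_y(2, y) = 3*y**2 - 6*y - 1; no integer root y with |y| ≤ 4.
  x = 3: f_y(3, y) = 3*y**2 - 2*y - 12; no integer root y with |y| ≤ 4.
  x = 4: f_y(4, y) = 3*y**2 + 2*y - 25; no integer root y with |y| ≤ 4.
Only singular point on the grid: (1, 2).
Classify: substitute x = 1 + u, y = 2 + v and expand: f = -u**3 - u**2*v + 2*u*v**2 + v**3 + v**2.
No constant or linear terms (consistent with a singular point). Quadratic part: v**2. Cubic part: -u**3 - u**2*v + 2*u*v**2 + v**3.
The quadratic part v**2 is a perfect square, so there is a single (double) tangent line v = 0, i.e. y = 2. Restricting the cubic part to that line (v = 0) leaves -u**3 ≠ 0, so f is not divisible by v and the branch is v² ≈ u**3 to lowest order — this is a cusp.
Classification: cusp.


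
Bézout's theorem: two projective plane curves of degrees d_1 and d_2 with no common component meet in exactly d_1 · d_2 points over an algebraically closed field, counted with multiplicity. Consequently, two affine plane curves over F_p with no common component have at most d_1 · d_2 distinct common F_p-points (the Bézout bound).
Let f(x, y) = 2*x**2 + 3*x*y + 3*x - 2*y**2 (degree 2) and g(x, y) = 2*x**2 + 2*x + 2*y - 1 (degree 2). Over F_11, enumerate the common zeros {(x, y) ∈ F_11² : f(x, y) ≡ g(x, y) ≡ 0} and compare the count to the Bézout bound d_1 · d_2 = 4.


Common zeros: {(3, 5)}; count = 1; Bézout bound = 4.

deg(f) = 2, deg(g) = 2, so Bézout bound = 4.
Scan x ∈ F_11. For each x, list the y ∈ F_11 with f(x, y) ≡ 0 and those with g(x, y) ≡ 0 (mod 11); the common zeros in that column are the intersection.
  x = 0: f ≡ 0 at y ∈ {0}; g ≡ 0 at y ∈ {6}; common: ∅.
  x = 1: f ≡ 0 at y ∈ {8, 10}; g ≡ 0 at y ∈ {4}; common: ∅.
  x = 2: f ≡ 0 at y ∈ {6, 8}; g ≡ 0 at y ∈ {0}; common: ∅.
  x = 3: f ≡ 0 at y ∈ {5}; g ≡ 0 at y ∈ {5}; common: {5}.
  x = 4: f ≡ 0 at y ∈ {0, 6}; g ≡ 0 at y ∈ {8}; common: ∅.
  x = 5: f ≡ 0 at y ∈ ∅; g ≡ 0 at y ∈ {9}; common: ∅.
  x = 6: f ≡ 0 at y ∈ ∅; g ≡ 0 at y ∈ {8}; common: ∅.
  x = 7: f ≡ 0 at y ∈ ∅; g ≡ 0 at y ∈ {5}; common: ∅.
  x = 8: f ≡ 0 at y ∈ ∅; g ≡ 0 at y ∈ {0}; common: ∅.
  x = 9: f ≡ 0 at y ∈ ∅; g ≡ 0 at y ∈ {4}; common: ∅.
  x = 10: f ≡ 0 at y ∈ {5, 10}; g ≡ 0 at y ∈ {6}; common: ∅.
Collecting: common zeros = {(3, 5)}, so the count is 1.
Comparison with the Bézout bound: 1 ≤ 4 = deg(f)·deg(g), as expected for curves with no common component (the affine F_11-count falls short of the bound because intersections may lie at infinity, over extension fields, or carry multiplicity).


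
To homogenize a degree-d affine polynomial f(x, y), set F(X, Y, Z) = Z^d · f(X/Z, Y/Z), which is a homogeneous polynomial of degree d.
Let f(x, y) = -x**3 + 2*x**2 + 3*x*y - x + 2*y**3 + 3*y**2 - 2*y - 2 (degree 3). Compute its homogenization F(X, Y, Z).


F(X, Y, Z) = -X**3 + 2*X**2*Z + 3*X*Y*Z - X*Z**2 + 2*Y**3 + 3*Y**2*Z - 2*Y*Z**2 - 2*Z**3

deg(f) = 3.
Substitute x = X/Z, y = Y/Z into f, then multiply by Z^3.
  monomial -1·x^3·y^0 ↦ -1·X^3·Y^0·Z^0.
  monomial 2·x^2·y^0 ↦ 2·X^2·Y^0·Z^1.
  monomial 3·x^1·y^1 ↦ 3·X^1·Y^1·Z^1.
  monomial -1·x^1·y^0 ↦ -1·X^1·Y^0·Z^2.
  monomial 2·x^0·y^3 ↦ 2·X^0·Y^3·Z^0.
  monomial 3·x^0·y^2 ↦ 3·X^0·Y^2·Z^1.
  monomial -2·x^0·y^1 ↦ -2·X^0·Y^1·Z^2.
  monomial -2·x^0·y^0 ↦ -2·X^0·Y^0·Z^3.
Collecting: F(X, Y, Z) = -X**3 + 2*X**2*Z + 3*X*Y*Z - X*Z**2 + 2*Y**3 + 3*Y**2*Z - 2*Y*Z**2 - 2*Z**3.


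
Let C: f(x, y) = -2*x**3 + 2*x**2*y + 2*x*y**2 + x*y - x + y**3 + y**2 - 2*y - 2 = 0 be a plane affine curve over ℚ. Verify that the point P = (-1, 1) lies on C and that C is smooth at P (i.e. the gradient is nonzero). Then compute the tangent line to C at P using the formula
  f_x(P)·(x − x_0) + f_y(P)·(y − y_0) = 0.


Tangent line at P: -8*x - 8 = 0.

Step 1: f(-1, 1) = 0, so P lies on C.
Step 2: partial derivatives
  f_x(x, y) = -6*x**2 + 4*x*y + 2*y**2 + y - 1, f_y(x, y) = 2*x**2 + 4*x*y + x + 3*y**2 + 2*y - 2.
  f_x(P) = -8, f_y(P) = 0 (gradient nonzero, so P is smooth).
Step 3: tangent line at P: -8·(x − -1) + 0·(y − 1) = 0.
Expanding: -8*x - 8 = 0.


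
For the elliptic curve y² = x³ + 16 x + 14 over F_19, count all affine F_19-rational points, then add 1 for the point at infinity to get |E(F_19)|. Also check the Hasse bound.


Affine points = {(2, 4), (2, 15), (4, 3), (4, 16), (11, 1), (11, 18), (13, 5), (13, 14), (15, 0), (18, 4), (18, 15)}; affine count = 11; |E(F_19)| = 12.

Discriminant check: Δ ∝ 4a³ + 27b² = 4·16³ + 27·14² = 4·4096 + 27·196 ≡ 16 (mod 19). Nonzero ⇒ E is nonsingular.
For each x ∈ F_19, compute rhs = x³ + 16·x + 14 mod 19, then count y ∈ F_19 with y² ≡ rhs.
  x = 0: rhs = 14, matching y values: none (0 points).
  x = 1: rhs = 12, matching y values: none (0 points).
  x = 2: rhs = 16, matching y values: 4, 15 (2 points).
  x = 3: rhs = 13, matching y values: none (0 points).
  x = 4: rhs = 9, matching y values: 3, 16 (2 points).
  x = 5: rhs = 10, matching y values: none (0 points).
  x = 6: rhs = 3, matching y values: none (0 points).
  x = 7: rhs = 13, matching y values: none (0 points).
  x = 8: rhs = 8, matching y values: none (0 points).
  x = 9: rhs = 13, matching y values: none (0 points).
  x = 10: rhs = 15, matching y values: none (0 points).
  x = 11: rhs = 1, matching y values: 1, 18 (2 points).
  x = 12: rhs = 15, matching y values: none (0 points).
  x = 13: rhs = 6, matching y values: 5, 14 (2 points).
  x = 14: rhs = 18, matching y values: none (0 points).
  x = 15: rhs = 0, matching y values: 0 (1 points).
  x = 16: rhs = 15, matching y values: none (0 points).
  x = 17: rhs = 12, matching y values: none (0 points).
  x = 18: rhs = 16, matching y values: 4, 15 (2 points).
Total affine count: 11.
Full point count |E(F_19)| = 11 + 1 = 12.
Hasse bound: |12 − (19+1)| = |-8| = 8 ≤ 2√19 ≈ 8.7178 ✓.


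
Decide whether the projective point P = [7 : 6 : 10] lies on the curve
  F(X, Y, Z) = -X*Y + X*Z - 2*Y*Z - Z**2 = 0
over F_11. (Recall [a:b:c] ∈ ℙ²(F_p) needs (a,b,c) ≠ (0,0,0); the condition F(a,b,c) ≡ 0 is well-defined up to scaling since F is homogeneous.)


F(7,6,10) ≡ 6 (mod 11); P is NOT on the curve.

Evaluate F(7, 6, 10) term-by-term (mod 11).
  -X*Y ↦ -1·7·6·1 = -42
  X*Z ↦ 1·7·1·10 = 70
  -2*Y*Z ↦ -2·1·6·10 = -120
  -Z**2 ↦ -1·1·1·100 = -100
Sum: F(7, 6, 10) = (-42) + (70) + (-120) + (-100) = -192.
Reducing mod 11: -192 ≡ 6 (mod 11).
Since F(a, b, c) ≡ 6 ≠ 0 (mod 11), P does NOT lie on the curve.


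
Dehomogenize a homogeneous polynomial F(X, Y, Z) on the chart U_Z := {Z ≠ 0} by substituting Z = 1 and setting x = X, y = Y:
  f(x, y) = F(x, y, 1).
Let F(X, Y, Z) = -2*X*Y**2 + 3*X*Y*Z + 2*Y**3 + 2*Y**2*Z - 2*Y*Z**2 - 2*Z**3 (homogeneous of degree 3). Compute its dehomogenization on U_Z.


f(x, y) = -2*x*y**2 + 3*x*y + 2*y**3 + 2*y**2 - 2*y - 2

On U_Z we set Z = 1. Each monomial c·X^i·Y^j·Z^k in F becomes c·x^i·y^j·1^k = c·x^i·y^j.
Substituting Z = 1: F(X, Y, 1) = -2*x*y**2 + 3*x*y + 2*y**3 + 2*y**2 - 2*y - 2.
Note: deg(f) ≤ deg(F) = 3; strict inequality happens when F is divisible by Z (lost terms).


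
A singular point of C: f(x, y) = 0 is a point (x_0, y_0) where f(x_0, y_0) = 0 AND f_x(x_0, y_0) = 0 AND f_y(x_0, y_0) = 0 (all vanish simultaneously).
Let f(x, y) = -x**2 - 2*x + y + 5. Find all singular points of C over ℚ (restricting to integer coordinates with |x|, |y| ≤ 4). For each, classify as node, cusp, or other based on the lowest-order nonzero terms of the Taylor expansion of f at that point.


No singular points in the scanned grid; C is smooth there.

Compute partial derivatives:
  f_x = -2*x - 2.
  f_y = 1.
f_y = 1 is a nonzero constant, so f_y never vanishes: no point (x, y) can satisfy f = f_x = f_y = 0. In particular no (x, y) ∈ {−4, ..., 4}² is singular; the curve is smooth.


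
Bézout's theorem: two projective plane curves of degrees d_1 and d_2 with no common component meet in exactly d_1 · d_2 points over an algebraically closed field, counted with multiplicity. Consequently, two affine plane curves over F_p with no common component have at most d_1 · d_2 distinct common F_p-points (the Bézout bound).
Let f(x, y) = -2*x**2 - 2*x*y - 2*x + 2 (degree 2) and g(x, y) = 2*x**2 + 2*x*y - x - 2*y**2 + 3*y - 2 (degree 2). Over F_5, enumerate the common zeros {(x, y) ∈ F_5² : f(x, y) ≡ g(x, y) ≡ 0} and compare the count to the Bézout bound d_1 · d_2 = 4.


Common zeros: ∅; count = 0; Bézout bound = 4.

deg(f) = 2, deg(g) = 2, so Bézout bound = 4.
Scan x ∈ F_5. For each x, list the y ∈ F_5 with f(x, y) ≡ 0 and those with g(x, y) ≡ 0 (mod 5); the common zeros in that column are the intersection.
  x = 0: f ≡ 0 at y ∈ ∅; g ≡ 0 at y ∈ ∅; common: ∅.
  x = 1: f ≡ 0 at y ∈ {4}; g ≡ 0 at y ∈ ∅; common: ∅.
  x = 2: f ≡ 0 at y ∈ {0}; g ≡ 0 at y ∈ {2, 4}; common: ∅.
  x = 3: f ≡ 0 at y ∈ {3}; g ≡ 0 at y ∈ {1}; common: ∅.
  x = 4: f ≡ 0 at y ∈ {4}; g ≡ 0 at y ∈ {1, 2}; common: ∅.
Collecting: common zeros = ∅, so the count is 0.
Comparison with the Bézout bound: 0 ≤ 4 = deg(f)·deg(g), as expected for curves with no common component (the affine F_5-count falls short of the bound because intersections may lie at infinity, over extension fields, or carry multiplicity).


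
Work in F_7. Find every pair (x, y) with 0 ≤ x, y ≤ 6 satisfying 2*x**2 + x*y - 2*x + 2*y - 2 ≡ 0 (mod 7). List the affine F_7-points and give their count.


Affine F_7-points: {(0, 1), (1, 3), (2, 3), (3, 5), (4, 1), (6, 5)}; count = 6.

For each of the 49 pairs (x, y) ∈ F_7², evaluate f(x, y) mod 7. Record the zeros.
  x = 0: [0↦5, 1↦0, 2↦2, 3↦4, 4↦6, 5↦1, 6↦3]  zeros at y ∈ {1}
  x = 1: [0↦5, 1↦1, 2↦4, 3↦0, 4↦3, 5↦6, 6↦2]  zeros at y ∈ {3}
  x = 2: [0↦2, 1↦6, 2↦3, 3↦0, 4↦4, 5↦1, 6↦5]  zeros at y ∈ {3}
  x = 3: [0↦3, 1↦1, 2↦6, 3↦4, 4↦2, 5↦0, 6↦5]  zeros at y ∈ {5}
  x = 4: [0↦1, 1↦0, 2↦6, 3↦5, 4↦4, 5↦3, 6↦2]  zeros at y ∈ {1}
  x = 5: [0↦3, 1↦3, 2↦3, 3↦3, 4↦3, 5↦3, 6↦3]  zeros at y ∈ ∅
  x = 6: [0↦2, 1↦3, 2↦4, 3↦5, 4↦6, 5↦0, 6↦1]  zeros at y ∈ {5}
Collecting zeros: affine points = {(0, 1), (1, 3), (2, 3), (3, 5), (4, 1), (6, 5)}.
Total count |C(F_7)_aff| = 6.
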